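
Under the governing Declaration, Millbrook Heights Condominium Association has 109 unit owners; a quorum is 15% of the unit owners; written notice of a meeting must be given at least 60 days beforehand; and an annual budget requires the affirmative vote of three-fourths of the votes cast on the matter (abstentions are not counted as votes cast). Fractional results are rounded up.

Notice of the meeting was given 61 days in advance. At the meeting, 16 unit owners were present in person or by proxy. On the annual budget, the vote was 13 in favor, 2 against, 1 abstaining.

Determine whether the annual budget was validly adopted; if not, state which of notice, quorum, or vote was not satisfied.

Invalid — quorum requirement not satisfied.

Notice: 61 days given; 60 required. Satisfied.
Quorum: 15% of 109 = 16.35, rounded up to 17; 16 present. Not satisfied.
Vote: requires three-fourths of the votes cast (16 − 1 abstaining = 15); 3/4 of 15 = 11.25, rounded up to 12, so 12 needed; 13 in favor. Satisfied.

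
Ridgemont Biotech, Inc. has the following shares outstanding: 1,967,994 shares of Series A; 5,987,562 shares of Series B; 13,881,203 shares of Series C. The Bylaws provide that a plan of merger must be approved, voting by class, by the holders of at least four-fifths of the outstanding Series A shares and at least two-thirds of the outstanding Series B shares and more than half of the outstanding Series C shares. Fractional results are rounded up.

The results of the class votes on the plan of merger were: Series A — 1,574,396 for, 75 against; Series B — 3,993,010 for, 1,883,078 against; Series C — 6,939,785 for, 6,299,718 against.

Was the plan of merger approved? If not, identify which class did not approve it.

Not approved — the Series C shares did not give the required vote.

Series A: 4/5 of 1967994 = 1574395.20, rounded up to 1574396; 1,574,396 required, 1,574,396 in favor — approved.
Series B: 2/3 of 5987562 = 3991708; 3,991,708 required, 3,993,010 in favor — approved.
Series C: a majority of 13881203 is 6940602; 6,940,602 required, 6,939,785 in favor — not approved.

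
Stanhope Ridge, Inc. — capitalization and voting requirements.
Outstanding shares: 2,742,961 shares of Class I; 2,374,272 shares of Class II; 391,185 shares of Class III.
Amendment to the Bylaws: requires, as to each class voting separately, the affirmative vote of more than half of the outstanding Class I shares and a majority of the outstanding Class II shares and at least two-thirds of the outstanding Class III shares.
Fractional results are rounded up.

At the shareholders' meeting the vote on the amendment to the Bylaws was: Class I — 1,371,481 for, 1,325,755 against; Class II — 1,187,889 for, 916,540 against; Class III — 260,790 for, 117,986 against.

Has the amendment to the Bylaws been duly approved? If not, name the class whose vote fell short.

Approved — every class gave the required vote.

Class I: a majority of 2742961 is 1371481; 1,371,481 required, 1,371,481 in favor — approved.
Class II: a majority of 2374272 is 1187137; 1,187,137 required, 1,187,889 in favor — approved.
Class III: 2/3 of 391185 = 260790; 260,790 required, 260,790 in favor — approved.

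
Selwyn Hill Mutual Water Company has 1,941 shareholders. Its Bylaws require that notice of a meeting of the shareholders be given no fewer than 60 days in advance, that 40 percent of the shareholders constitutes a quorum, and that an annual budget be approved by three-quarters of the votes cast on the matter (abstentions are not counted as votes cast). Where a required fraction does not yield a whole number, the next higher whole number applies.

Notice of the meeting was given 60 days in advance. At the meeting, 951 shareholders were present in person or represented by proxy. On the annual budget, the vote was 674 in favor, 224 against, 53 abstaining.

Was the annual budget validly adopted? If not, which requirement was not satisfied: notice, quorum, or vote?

Valid — all requirements satisfied.

Notice: 60 days given; 60 required. Satisfied.
Quorum: 40% of 1,941 = 776.40, rounded up to 777; 951 present. Satisfied.
Vote: requires three-fourths of the votes cast (951 − 53 abstaining = 898); 3/4 of 898 = 673.50, rounded up to 674, so 674 needed; 674 in favor. Satisfied.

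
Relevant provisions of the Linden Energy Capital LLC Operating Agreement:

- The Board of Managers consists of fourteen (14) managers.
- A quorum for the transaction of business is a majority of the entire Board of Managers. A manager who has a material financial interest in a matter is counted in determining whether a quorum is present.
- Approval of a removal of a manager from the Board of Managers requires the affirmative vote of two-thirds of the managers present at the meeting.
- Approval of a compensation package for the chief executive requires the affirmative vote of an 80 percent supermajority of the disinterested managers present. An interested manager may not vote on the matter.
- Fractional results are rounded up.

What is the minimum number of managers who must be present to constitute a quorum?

8

A majority of 14 is 8.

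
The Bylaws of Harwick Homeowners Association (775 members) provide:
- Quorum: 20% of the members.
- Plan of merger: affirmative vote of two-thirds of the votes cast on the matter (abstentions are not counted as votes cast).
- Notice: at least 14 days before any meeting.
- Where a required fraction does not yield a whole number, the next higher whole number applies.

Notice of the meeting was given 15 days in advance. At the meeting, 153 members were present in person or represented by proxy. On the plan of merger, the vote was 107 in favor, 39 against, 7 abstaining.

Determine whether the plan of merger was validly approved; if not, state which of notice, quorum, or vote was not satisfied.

Notice: 15 days given; 14 required. Satisfied.
Quorum: 20% of 775 = 155; 153 present. Not satisfied.
Vote: requires two-thirds of the votes cast (153 − 7 abstaining = 146); 2/3 of 146 = 97.33, rounded up to 98, so 98 needed; 107 in favor. Satisfied.

Invalid — quorum requirement not satisfied.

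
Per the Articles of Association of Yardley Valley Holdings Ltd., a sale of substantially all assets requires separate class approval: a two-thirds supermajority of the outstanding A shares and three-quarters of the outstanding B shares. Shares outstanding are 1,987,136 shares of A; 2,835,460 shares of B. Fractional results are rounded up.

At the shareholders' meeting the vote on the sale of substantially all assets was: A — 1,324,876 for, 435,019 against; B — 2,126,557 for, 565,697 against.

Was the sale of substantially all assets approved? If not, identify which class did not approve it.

A: 2/3 of 1987136 = 1324757.33, rounded up to 1324758; 1,324,758 required, 1,324,876 in favor — approved.
B: 3/4 of 2835460 = 2126595; 2,126,595 required, 2,126,557 in favor — not approved.

Not approved — the B shares did not give the required vote.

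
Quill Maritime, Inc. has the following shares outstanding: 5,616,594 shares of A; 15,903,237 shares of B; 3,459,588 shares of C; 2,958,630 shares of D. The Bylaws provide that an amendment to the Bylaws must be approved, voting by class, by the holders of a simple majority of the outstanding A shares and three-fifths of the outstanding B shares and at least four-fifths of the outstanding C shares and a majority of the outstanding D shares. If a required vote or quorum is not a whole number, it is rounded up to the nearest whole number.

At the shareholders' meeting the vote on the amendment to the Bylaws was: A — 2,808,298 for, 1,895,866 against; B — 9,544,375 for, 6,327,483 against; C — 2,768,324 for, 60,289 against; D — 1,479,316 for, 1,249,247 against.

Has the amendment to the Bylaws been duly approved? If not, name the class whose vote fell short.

A: a majority of 5616594 is 2808298; 2,808,298 required, 2,808,298 in favor — approved.
B: 3/5 of 15903237 = 9541942.20, rounded up to 9541943; 9,541,943 required, 9,544,375 in favor — approved.
C: 4/5 of 3459588 = 2767670.40, rounded up to 2767671; 2,767,671 required, 2,768,324 in favor — approved.
D: a majority of 2958630 is 1479316; 1,479,316 required, 1,479,316 in favor — approved.

Approved — every class gave the required vote.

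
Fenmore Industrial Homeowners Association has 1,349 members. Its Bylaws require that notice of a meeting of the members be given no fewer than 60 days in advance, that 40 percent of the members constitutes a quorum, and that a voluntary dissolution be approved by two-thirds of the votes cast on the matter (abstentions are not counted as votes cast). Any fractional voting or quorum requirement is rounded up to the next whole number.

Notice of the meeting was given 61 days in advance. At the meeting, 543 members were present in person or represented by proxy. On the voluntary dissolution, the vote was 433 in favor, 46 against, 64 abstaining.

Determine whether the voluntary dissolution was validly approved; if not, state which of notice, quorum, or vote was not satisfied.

Notice: 61 days given; 60 required. Satisfied.
Quorum: 40% of 1,349 = 539.60, rounded up to 540; 543 present. Satisfied.
Vote: requires two-thirds of the votes cast (543 − 64 abstaining = 479); 2/3 of 479 = 319.33, rounded up to 320, so 320 needed; 433 in favor. Satisfied.

Valid — all requirements satisfied.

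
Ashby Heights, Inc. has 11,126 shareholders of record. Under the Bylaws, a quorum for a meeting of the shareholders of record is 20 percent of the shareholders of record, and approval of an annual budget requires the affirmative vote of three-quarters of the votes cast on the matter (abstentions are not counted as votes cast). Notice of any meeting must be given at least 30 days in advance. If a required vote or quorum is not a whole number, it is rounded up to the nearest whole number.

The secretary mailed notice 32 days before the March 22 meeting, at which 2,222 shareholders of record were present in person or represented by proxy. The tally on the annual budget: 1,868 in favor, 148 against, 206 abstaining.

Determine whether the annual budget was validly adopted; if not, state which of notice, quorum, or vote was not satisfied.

Invalid — quorum requirement not satisfied.

Notice: 32 days given; 30 required. Satisfied.
Quorum: 20% of 11,126 = 2,225.20, rounded up to 2,226; 2,222 present. Not satisfied.
Vote: requires three-fourths of the votes cast (2,222 − 206 abstaining = 2,016); 3/4 of 2016 = 1512, so 1,512 needed; 1,868 in favor. Satisfied.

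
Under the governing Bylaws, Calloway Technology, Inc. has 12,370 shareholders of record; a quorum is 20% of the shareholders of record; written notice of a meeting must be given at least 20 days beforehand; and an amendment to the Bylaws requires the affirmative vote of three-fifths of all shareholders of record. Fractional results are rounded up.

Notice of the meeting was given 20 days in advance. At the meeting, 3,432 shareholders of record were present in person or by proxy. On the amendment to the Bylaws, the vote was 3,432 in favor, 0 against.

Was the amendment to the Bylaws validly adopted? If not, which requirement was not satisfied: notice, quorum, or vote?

Invalid — vote requirement not satisfied.

Notice: 20 days given; 20 required. Satisfied.
Quorum: 20% of 12,370 = 2,474; 3,432 present. Satisfied.
Vote: requires three-fifths of all shareholders of record (12,370); 3/5 of 12370 = 7422, so 7,422 needed; 3,432 in favor. Not satisfied.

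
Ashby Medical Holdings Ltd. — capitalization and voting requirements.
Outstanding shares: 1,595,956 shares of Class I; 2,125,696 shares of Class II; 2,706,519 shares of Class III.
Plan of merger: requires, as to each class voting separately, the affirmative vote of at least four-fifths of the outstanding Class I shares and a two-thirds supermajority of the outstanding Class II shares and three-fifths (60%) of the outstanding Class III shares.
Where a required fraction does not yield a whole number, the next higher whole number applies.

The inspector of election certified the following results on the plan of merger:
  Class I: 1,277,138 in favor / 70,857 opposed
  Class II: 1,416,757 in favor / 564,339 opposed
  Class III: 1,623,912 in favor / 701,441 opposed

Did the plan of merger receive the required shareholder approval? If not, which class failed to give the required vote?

Class I: 4/5 of 1595956 = 1276764.80, rounded up to 1276765; 1,276,765 required, 1,277,138 in favor — approved.
Class II: 2/3 of 2125696 = 1417130.67, rounded up to 1417131; 1,417,131 required, 1,416,757 in favor — not approved.
Class III: 3/5 of 2706519 = 1623911.40, rounded up to 1623912; 1,623,912 required, 1,623,912 in favor — approved.

Not approved — the Class II shares did not give the required vote.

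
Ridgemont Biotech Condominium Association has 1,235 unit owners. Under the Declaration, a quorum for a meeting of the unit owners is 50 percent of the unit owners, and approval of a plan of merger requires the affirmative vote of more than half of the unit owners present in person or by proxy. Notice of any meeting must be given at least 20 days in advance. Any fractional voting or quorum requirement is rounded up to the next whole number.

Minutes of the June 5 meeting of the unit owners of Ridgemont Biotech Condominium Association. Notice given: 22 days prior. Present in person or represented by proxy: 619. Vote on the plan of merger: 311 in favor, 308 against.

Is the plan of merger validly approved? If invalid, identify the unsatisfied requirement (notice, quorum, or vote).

Valid — all requirements satisfied.

Notice: 22 days given; 20 required. Satisfied.
Quorum: 50% of 1,235 = 617.50, rounded up to 618; 619 present. Satisfied.
Vote: requires a majority of those present (619); a majority of 619 is 310, so 310 needed; 311 in favor. Satisfied.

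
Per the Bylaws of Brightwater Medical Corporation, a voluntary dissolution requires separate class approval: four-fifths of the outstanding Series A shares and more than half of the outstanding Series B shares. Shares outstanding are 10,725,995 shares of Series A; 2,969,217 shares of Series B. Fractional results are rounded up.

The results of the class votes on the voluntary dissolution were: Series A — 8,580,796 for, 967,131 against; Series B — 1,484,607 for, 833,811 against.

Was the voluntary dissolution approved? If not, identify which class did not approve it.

Series A: 4/5 of 10725995 = 8580796; 8,580,796 required, 8,580,796 in favor — approved.
Series B: a majority of 2969217 is 1484609; 1,484,609 required, 1,484,607 in favor — not approved.

Not approved — the Series B shares did not give the required vote.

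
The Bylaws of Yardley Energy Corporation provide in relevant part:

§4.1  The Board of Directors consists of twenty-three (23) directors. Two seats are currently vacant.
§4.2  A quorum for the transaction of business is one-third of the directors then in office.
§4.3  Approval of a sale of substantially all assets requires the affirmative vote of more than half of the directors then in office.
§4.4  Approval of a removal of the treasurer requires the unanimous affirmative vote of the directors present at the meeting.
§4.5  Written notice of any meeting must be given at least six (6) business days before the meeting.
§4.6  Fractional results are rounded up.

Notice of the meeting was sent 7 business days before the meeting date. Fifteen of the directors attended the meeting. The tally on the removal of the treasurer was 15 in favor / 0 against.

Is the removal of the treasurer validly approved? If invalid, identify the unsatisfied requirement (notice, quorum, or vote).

Notice: 7 business days given; 6 required (7 ≥ 6). Satisfied.
Quorum: 15 present; quorum is 7. Satisfied.
Vote: the removal of the treasurer requires the unanimous vote of the directors present (15). Unanimous means all 15, so 15 affirmative votes are needed; 15 voted in favor. Satisfied.

Valid — all requirements satisfied.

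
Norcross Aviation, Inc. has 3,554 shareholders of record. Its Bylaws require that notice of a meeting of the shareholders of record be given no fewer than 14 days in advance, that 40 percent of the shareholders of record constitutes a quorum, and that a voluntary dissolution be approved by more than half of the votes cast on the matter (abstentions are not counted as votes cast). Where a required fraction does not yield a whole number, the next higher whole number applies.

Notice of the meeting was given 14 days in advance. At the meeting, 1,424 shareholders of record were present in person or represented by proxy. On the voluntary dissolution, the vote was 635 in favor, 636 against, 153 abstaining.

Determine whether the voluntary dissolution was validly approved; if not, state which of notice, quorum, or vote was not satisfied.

Invalid — vote requirement not satisfied.

Notice: 14 days given; 14 required. Satisfied.
Quorum: 40% of 3,554 = 1,421.60, rounded up to 1,422; 1,424 present. Satisfied.
Vote: requires a majority of the votes cast (1,424 − 153 abstaining = 1,271); a majority of 1271 is 636, so 636 needed; 635 in favor. Not satisfied.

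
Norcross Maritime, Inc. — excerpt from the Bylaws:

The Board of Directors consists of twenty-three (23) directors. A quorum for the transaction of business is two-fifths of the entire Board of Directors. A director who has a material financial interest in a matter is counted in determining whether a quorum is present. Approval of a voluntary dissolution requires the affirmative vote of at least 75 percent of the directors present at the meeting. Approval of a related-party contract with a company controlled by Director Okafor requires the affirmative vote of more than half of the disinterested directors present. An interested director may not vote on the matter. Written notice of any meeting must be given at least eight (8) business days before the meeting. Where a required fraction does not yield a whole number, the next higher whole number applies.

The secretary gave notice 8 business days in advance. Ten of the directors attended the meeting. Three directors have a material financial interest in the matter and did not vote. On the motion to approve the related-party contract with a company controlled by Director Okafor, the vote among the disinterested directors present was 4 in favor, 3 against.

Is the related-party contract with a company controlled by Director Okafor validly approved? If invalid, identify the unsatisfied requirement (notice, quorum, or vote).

Valid — all requirements satisfied.

Notice: 8 business days given; 8 required (8 ≥ 8). Satisfied.
Quorum: 10 present (interested directors count toward quorum); quorum is 10. Satisfied.
Vote: the related-party contract with a company controlled by Director Okafor requires a majority of the disinterested directors present (10 − 3 = 7). A majority of 7 is 4, so 4 affirmative votes are needed; 4 voted in favor. Satisfied.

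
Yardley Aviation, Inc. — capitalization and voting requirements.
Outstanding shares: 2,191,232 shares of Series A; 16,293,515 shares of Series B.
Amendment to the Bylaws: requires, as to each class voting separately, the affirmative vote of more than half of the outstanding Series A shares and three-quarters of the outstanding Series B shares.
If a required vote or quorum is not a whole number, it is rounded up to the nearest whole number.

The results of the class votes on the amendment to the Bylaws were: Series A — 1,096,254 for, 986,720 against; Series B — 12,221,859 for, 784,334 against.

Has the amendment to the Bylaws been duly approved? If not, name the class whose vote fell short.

Series A: a majority of 2191232 is 1095617; 1,095,617 required, 1,096,254 in favor — approved.
Series B: 3/4 of 16293515 = 12220136.25, rounded up to 12220137; 12,220,137 required, 12,221,859 in favor — approved.

Approved — every class gave the required vote.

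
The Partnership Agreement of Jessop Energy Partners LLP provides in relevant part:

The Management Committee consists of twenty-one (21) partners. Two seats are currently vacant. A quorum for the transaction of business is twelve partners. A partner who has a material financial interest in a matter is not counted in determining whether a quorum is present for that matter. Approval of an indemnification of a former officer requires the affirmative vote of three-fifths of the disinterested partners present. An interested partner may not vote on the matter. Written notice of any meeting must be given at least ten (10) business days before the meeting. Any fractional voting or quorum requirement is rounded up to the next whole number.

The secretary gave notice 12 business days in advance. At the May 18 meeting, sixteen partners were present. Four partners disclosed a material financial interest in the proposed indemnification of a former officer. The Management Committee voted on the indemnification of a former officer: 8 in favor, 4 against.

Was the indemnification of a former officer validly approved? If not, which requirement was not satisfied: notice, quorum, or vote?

Valid — all requirements satisfied.

Notice: 12 business days given; 10 required (12 ≥ 10). Satisfied.
Quorum: 16 present, but the 4 interested partners do not count, leaving 12. Quorum is 12. Satisfied.
Vote: the indemnification of a former officer requires three-fifths of the disinterested partners present (16 − 4 = 12). 3/5 of 12 = 7.20, rounded up to 8, so 8 affirmative votes are needed; 8 voted in favor. Satisfied.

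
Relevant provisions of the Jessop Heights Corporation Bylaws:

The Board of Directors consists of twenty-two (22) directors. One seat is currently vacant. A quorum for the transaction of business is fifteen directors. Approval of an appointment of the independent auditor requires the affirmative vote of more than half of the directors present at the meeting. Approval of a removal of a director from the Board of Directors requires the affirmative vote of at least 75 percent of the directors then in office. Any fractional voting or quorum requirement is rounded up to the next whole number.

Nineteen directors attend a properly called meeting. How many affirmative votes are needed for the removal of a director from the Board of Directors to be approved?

16

The removal of a director from the Board of Directors requires three-fourths of the directors then in office (21).
3/4 of 21 = 15.75, rounded up to 16.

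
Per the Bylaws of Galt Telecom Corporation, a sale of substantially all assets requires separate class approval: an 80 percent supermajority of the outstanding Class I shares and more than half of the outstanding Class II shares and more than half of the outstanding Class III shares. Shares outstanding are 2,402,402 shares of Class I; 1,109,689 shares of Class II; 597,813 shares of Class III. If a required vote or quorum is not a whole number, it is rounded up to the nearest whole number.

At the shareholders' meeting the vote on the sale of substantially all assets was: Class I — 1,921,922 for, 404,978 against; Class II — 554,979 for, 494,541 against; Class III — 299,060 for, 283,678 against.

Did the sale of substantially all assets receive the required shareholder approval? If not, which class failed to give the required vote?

Class I: 4/5 of 2402402 = 1921921.60, rounded up to 1921922; 1,921,922 required, 1,921,922 in favor — approved.
Class II: a majority of 1109689 is 554845; 554,845 required, 554,979 in favor — approved.
Class III: a majority of 597813 is 298907; 298,907 required, 299,060 in favor — approved.

Approved — every class gave the required vote.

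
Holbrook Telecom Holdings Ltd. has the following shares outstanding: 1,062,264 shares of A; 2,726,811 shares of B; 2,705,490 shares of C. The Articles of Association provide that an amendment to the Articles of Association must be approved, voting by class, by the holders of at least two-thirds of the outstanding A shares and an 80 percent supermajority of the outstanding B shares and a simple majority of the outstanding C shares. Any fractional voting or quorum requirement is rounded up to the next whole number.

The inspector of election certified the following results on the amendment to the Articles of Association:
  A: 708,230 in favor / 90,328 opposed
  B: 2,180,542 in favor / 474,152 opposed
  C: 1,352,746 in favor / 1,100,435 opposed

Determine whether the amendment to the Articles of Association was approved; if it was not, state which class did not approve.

A: 2/3 of 1062264 = 708176; 708,176 required, 708,230 in favor — approved.
B: 4/5 of 2726811 = 2181448.80, rounded up to 2181449; 2,181,449 required, 2,180,542 in favor — not approved.
C: a majority of 2705490 is 1352746; 1,352,746 required, 1,352,746 in favor — approved.

Not approved — the B shares did not give the required vote.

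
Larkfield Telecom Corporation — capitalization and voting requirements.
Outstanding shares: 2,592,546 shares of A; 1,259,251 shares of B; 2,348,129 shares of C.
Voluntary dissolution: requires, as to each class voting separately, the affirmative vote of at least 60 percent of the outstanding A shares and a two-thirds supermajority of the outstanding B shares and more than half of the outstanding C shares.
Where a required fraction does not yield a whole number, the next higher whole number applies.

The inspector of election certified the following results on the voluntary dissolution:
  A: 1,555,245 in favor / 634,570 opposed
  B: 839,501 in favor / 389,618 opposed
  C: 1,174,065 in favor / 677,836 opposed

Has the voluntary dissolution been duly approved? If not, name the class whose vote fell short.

A: 3/5 of 2592546 = 1555527.60, rounded up to 1555528; 1,555,528 required, 1,555,245 in favor — not approved.
B: 2/3 of 1259251 = 839500.67, rounded up to 839501; 839,501 required, 839,501 in favor — approved.
C: a majority of 2348129 is 1174065; 1,174,065 required, 1,174,065 in favor — approved.

Not approved — the A shares did not give the required vote.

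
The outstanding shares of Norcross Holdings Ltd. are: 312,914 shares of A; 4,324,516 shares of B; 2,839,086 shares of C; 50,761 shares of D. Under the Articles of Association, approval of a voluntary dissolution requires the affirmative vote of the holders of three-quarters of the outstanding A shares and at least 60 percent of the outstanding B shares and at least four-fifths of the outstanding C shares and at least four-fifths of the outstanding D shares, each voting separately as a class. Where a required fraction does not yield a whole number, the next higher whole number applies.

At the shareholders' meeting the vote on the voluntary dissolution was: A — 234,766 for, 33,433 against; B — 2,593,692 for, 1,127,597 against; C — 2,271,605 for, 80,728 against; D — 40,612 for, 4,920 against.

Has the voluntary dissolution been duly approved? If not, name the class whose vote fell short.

A: 3/4 of 312914 = 234685.50, rounded up to 234686; 234,686 required, 234,766 in favor — approved.
B: 3/5 of 4324516 = 2594709.60, rounded up to 2594710; 2,594,710 required, 2,593,692 in favor — not approved.
C: 4/5 of 2839086 = 2271268.80, rounded up to 2271269; 2,271,269 required, 2,271,605 in favor — approved.
D: 4/5 of 50761 = 40608.80, rounded up to 40609; 40,609 required, 40,612 in favor — approved.

Not approved — the B shares did not give the required vote.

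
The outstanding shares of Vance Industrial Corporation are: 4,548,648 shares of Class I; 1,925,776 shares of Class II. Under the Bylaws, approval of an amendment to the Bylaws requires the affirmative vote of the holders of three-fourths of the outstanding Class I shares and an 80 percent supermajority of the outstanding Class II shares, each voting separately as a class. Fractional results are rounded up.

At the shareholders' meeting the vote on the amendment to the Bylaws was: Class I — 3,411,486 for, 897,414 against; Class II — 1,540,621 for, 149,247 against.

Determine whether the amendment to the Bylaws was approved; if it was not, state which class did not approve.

Class I: 3/4 of 4548648 = 3411486; 3,411,486 required, 3,411,486 in favor — approved.
Class II: 4/5 of 1925776 = 1540620.80, rounded up to 1540621; 1,540,621 required, 1,540,621 in favor — approved.

Approved — every class gave the required vote.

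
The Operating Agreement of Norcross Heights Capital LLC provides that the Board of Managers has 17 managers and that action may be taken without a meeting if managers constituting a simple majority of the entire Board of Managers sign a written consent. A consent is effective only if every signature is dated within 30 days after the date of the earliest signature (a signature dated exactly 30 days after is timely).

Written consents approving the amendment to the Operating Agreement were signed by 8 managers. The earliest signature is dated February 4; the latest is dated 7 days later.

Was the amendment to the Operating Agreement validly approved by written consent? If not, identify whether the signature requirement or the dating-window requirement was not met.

Not effective — insufficient signatures.

Signatures required: a simple majority of 17 — a majority of 17 is 9, so 9 needed; 8 signed. Insufficient.
Dating window: the latest signature is 7 days after the earliest; the limit is 30 days. Within the window.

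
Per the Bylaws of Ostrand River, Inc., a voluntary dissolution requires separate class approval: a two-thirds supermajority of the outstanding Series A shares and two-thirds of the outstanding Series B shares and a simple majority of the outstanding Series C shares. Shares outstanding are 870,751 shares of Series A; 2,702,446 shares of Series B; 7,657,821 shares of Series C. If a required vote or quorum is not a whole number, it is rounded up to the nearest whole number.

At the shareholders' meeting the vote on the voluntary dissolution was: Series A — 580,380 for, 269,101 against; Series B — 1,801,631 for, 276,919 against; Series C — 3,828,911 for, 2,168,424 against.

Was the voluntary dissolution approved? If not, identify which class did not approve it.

Series A: 2/3 of 870751 = 580500.67, rounded up to 580501; 580,501 required, 580,380 in favor — not approved.
Series B: 2/3 of 2702446 = 1801630.67, rounded up to 1801631; 1,801,631 required, 1,801,631 in favor — approved.
Series C: a majority of 7657821 is 3828911; 3,828,911 required, 3,828,911 in favor — approved.

Not approved — the Series A shares did not give the required vote.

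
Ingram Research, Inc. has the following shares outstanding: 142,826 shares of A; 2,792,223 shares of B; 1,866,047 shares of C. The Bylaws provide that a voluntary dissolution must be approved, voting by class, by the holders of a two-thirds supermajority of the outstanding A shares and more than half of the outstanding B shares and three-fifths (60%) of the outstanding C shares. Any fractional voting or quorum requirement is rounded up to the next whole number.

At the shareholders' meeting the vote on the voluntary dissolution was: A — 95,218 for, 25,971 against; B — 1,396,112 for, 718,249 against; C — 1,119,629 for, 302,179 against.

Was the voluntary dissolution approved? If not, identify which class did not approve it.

A: 2/3 of 142826 = 95217.33, rounded up to 95218; 95,218 required, 95,218 in favor — approved.
B: a majority of 2792223 is 1396112; 1,396,112 required, 1,396,112 in favor — approved.
C: 3/5 of 1866047 = 1119628.20, rounded up to 1119629; 1,119,629 required, 1,119,629 in favor — approved.

Approved — every class gave the required vote.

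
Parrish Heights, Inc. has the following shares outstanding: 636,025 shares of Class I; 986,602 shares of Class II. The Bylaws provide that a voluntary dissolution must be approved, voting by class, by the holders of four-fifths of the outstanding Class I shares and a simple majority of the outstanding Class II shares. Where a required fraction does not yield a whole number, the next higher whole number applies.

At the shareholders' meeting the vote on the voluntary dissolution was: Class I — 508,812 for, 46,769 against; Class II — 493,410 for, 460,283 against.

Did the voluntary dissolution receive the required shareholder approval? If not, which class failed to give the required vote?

Not approved — the Class I shares did not give the required vote.

Class I: 4/5 of 636025 = 508820; 508,820 required, 508,812 in favor — not approved.
Class II: a majority of 986602 is 493302; 493,302 required, 493,410 in favor — approved.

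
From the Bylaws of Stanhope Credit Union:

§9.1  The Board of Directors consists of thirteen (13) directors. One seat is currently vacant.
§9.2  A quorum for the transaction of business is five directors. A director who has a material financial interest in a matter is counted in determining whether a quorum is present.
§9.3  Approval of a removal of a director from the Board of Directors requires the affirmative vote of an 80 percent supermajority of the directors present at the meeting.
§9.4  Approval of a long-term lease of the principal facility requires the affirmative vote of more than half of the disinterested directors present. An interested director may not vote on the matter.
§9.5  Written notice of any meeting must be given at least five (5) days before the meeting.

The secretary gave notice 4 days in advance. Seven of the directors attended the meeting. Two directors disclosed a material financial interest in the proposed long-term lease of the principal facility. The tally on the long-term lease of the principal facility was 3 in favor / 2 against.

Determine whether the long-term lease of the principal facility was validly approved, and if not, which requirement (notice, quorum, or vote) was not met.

Notice: 4 days given; 5 required (4 < 5). Not satisfied.
Quorum: 7 present (interested directors count toward quorum); quorum is 5. Satisfied.
Vote: the long-term lease of the principal facility requires a majority of the disinterested directors present (7 − 2 = 5). A majority of 5 is 3, so 3 affirmative votes are needed; 3 voted in favor. Satisfied.

Invalid — notice requirement not satisfied.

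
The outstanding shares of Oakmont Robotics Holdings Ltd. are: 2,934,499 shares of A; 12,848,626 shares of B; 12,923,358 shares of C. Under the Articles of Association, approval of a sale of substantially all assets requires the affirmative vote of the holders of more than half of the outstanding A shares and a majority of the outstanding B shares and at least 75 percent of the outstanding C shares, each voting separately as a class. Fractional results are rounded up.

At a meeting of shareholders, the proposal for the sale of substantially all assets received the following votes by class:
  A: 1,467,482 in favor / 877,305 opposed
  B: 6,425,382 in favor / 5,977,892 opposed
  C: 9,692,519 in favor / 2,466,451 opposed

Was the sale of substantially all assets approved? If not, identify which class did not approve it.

A: a majority of 2934499 is 1467250; 1,467,250 required, 1,467,482 in favor — approved.
B: a majority of 12848626 is 6424314; 6,424,314 required, 6,425,382 in favor — approved.
C: 3/4 of 12923358 = 9692518.50, rounded up to 9692519; 9,692,519 required, 9,692,519 in favor — approved.

Approved — every class gave the required vote.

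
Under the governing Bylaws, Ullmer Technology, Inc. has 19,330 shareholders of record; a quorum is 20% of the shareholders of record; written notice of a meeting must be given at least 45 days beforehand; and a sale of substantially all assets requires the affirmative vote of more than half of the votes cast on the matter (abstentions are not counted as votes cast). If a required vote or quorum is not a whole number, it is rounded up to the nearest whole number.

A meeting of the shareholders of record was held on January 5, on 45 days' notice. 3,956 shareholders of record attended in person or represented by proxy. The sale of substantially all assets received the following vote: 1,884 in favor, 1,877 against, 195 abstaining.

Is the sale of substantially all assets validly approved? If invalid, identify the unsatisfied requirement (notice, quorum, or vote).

Notice: 45 days given; 45 required. Satisfied.
Quorum: 20% of 19,330 = 3,866; 3,956 present. Satisfied.
Vote: requires a majority of the votes cast (3,956 − 195 abstaining = 3,761); a majority of 3761 is 1881, so 1,881 needed; 1,884 in favor. Satisfied.

Valid — all requirements satisfied.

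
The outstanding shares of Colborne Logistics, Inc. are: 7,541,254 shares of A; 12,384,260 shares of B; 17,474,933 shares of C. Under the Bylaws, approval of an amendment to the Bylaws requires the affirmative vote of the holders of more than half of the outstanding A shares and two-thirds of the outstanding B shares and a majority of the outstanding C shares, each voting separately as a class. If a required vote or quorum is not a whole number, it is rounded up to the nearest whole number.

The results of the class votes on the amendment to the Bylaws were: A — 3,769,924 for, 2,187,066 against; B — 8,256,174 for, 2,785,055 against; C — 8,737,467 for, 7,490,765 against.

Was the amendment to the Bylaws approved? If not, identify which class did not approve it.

Not approved — the A shares did not give the required vote.

A: a majority of 7541254 is 3770628; 3,770,628 required, 3,769,924 in favor — not approved.
B: 2/3 of 12384260 = 8256173.33, rounded up to 8256174; 8,256,174 required, 8,256,174 in favor — approved.
C: a majority of 17474933 is 8737467; 8,737,467 required, 8,737,467 in favor — approved.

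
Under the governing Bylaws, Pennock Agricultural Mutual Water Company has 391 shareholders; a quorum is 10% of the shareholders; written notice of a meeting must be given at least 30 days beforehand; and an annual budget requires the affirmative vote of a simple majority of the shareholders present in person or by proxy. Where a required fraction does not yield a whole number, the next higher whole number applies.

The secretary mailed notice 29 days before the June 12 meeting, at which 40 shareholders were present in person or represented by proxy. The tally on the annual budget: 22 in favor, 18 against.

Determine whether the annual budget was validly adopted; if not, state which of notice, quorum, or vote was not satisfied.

Notice: 29 days given; 30 required. Not satisfied.
Quorum: 10% of 391 = 39.10, rounded up to 40; 40 present. Satisfied.
Vote: requires a majority of those present (40); a majority of 40 is 21, so 21 needed; 22 in favor. Satisfied.

Invalid — notice requirement not satisfied.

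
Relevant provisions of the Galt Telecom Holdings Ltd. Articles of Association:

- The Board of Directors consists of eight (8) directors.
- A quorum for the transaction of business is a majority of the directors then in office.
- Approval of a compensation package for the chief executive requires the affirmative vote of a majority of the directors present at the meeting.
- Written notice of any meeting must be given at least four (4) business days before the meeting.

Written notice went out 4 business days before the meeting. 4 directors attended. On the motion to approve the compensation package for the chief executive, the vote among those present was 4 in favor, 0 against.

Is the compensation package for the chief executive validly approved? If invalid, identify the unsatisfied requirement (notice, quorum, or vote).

Notice: 4 business days given; 4 required (4 ≥ 4). Satisfied.
Quorum: 4 present; quorum is 5. Not satisfied.
Vote: the compensation package for the chief executive requires a majority of the directors present (4). A majority of 4 is 3, so 3 affirmative votes are needed; 4 voted in favor. Satisfied. (Moot — without a quorum no business can be validly transacted.)

Invalid — quorum requirement not satisfied.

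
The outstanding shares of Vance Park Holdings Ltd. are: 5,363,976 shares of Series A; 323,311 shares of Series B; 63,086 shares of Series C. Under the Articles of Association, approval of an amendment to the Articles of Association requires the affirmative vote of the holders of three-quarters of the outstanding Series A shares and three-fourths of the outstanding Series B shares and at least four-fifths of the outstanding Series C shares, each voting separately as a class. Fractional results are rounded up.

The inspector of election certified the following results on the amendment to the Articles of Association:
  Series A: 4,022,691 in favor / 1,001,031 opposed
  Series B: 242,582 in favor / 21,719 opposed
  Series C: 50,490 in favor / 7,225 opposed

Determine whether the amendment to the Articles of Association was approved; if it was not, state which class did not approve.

Series A: 3/4 of 5363976 = 4022982; 4,022,982 required, 4,022,691 in favor — not approved.
Series B: 3/4 of 323311 = 242483.25, rounded up to 242484; 242,484 required, 242,582 in favor — approved.
Series C: 4/5 of 63086 = 50468.80, rounded up to 50469; 50,469 required, 50,490 in favor — approved.

Not approved — the Series A shares did not give the required vote.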